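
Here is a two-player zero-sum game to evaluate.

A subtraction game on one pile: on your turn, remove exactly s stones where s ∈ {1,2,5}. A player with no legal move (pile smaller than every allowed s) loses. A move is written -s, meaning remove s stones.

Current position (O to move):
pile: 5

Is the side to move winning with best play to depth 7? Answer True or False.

O winning at [5]: True

[5] O move#1: -1:-1/4, -2:+1/3*, -5:+1/0
[3] X move#2: -1:-1/2*, -2:-1/1
[2] O move#3: -1:-1/1, -2:+1/0*
[0] end (terminal -1, X#4); searched 5 to 7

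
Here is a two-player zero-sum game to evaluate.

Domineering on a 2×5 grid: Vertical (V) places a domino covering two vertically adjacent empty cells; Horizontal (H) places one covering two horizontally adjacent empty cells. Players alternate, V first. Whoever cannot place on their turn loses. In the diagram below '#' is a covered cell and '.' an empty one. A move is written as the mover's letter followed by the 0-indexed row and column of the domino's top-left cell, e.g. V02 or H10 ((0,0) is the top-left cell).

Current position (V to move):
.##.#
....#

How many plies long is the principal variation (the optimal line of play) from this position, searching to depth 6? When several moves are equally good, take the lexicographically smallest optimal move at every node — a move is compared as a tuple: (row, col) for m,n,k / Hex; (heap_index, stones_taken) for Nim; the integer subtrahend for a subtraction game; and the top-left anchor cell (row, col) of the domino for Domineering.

ply 1, V at .##.#/....# | V00=-1→###.#/#...#*; V03=-1→.####/...##
ply 2, H at ###.#/#...# | H11=-1→###.#/###.#; H12=+1→###.#/#.###*
ply 3: ###.#/#.### is terminal -1 (V); from .##.#/....# depth 6

PV length from [.##.#/....#]: 2 plies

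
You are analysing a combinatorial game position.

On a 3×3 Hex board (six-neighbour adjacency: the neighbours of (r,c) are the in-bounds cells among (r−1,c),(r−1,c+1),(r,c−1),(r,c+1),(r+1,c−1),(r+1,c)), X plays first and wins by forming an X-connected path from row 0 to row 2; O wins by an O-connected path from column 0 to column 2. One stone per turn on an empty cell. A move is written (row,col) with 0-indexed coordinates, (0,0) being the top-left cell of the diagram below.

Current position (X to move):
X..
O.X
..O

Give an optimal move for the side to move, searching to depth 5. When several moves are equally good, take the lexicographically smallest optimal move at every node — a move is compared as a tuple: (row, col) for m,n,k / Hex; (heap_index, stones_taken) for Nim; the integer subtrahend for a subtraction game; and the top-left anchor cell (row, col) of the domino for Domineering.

X's best at [X../O.X/..O]: (1,1)

ply 1, X at X../O.X/..O | (0,1)=-1→XX./O.X/..O; (0,2)=-1→X.X/O.X/..O; (1,1)=+1→X../OXX/..O*; (2,0)=-1→X../O.X/X.O; (2,1)=-1→X../O.X/.XO
ply 2, O at X../OXX/..O | (0,1)=-1→XO./OXX/..O*; (0,2)=-1→X.O/OXX/..O; (2,0)=-1→X../OXX/O.O; (2,1)=-1→X../OXX/.OO
ply 3, X at XO./OXX/..O | (0,2)=+1→XOX/OXX/..O*; (2,0)=-1→XO./OXX/X.O; (2,1)=-1→XO./OXX/.XO
ply 4, O at XOX/OXX/..O | (2,0)=-1→XOX/OXX/O.O*; (2,1)=-1→XOX/OXX/.OO
ply 5, X at XOX/OXX/O.O | (2,1)=+1→XOX/OXX/OXO*
ply 6: XOX/OXX/OXO is terminal -1 (O); from X../O.X/..O depth 5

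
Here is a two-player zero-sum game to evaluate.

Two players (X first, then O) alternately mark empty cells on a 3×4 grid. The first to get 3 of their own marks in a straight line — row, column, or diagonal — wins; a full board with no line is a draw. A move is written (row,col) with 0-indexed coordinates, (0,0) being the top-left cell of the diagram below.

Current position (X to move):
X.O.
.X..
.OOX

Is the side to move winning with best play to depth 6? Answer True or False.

X winning at [X.O./.X../.OOX]: False

p1 X@[X.O./.X../.OOX]: (0,1)[XXO./.X../.OOX]-1* (0,3)[X.OX/.X../.OOX]-1 (1,0)[X.O./XX../.OOX]-1 (1,2)[X.O./.XX./.OOX]-1 (1,3)[X.O./.X.X/.OOX]-1 (2,0)[X.O./.X../XOOX]-1
p2 O@[XXO./.X../.OOX]: (0,3)[XXOO/.X../.OOX]-1 (1,0)[XXO./OX../.OOX]-1 (1,2)[XXO./.XO./.OOX]+1* (1,3)[XXO./.X.O/.OOX]-1 (2,0)[XXO./.X../OOOX]+1
p3 X@[XXO./.XO./.OOX] terminal -1; root [X.O./.X../.OOX] d6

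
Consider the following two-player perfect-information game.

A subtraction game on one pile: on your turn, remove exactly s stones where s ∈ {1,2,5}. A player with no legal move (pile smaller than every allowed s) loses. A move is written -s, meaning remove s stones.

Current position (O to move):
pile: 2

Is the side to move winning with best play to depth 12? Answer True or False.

O winning at [2]: True

p1 O@[2]: -1[1]-1 -2[0]+1*
p2 X@[0] terminal -1; root [2] d12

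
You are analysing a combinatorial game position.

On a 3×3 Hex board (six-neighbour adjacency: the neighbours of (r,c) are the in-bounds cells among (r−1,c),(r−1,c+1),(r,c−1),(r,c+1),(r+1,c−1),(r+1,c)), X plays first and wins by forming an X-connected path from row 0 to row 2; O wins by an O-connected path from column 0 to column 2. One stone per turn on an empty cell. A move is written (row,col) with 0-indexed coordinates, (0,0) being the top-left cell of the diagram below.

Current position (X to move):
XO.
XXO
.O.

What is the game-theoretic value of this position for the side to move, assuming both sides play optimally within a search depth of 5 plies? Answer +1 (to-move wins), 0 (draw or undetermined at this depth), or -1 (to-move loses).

ply 1, X at XO./XXO/.O. | (0,2)=-1→XOX/XXO/.O.; (2,0)=+1→XO./XXO/XO.*; (2,2)=-1→XO./XXO/.OX
ply 2: XO./XXO/XO. is terminal -1 (O); from XO./XXO/.O. depth 5

value(XO./XXO/.O., X) = +1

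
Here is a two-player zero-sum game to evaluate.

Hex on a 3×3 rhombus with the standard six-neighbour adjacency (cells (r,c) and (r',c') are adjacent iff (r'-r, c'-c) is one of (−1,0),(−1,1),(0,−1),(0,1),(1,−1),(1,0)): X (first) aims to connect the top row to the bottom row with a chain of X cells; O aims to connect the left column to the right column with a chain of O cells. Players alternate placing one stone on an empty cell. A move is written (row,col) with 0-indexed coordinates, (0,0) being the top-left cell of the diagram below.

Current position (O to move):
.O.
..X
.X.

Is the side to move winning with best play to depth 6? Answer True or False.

O winning at [.O./..X/.X.]: True

[.O./..X/.X.] O move#1: (0,0):-1/OO./..X/.X., (0,2):+1/.OO/..X/.X.*, (1,0):-1/.O./O.X/.X., (1,1):-1/.O./.OX/.X., (2,0):-1/.O./..X/OX., (2,2):-1/.O./..X/.XO
[.OO/..X/.X.] X move#2: (0,0):-1/XOO/..X/.X.*, (1,0):-1/.OO/X.X/.X., (1,1):-1/.OO/.XX/.X., (2,0):-1/.OO/..X/XX., (2,2):-1/.OO/..X/.XX
[XOO/..X/.X.] O move#3: (1,0):+1/XOO/O.X/.X.*, (1,1):+1/XOO/.OX/.X., (2,0):+1/XOO/..X/OX., (2,2):-1/XOO/..X/.XO
[XOO/O.X/.X.] end (terminal -1, X#4); searched .O./..X/.X. to 6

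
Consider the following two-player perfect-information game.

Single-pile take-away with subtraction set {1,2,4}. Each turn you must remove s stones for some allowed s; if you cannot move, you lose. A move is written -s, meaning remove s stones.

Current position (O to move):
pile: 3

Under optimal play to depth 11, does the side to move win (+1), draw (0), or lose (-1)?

p1 O@[3]: -1[2]-1* -2[1]-1
p2 X@[2]: -1[1]-1 -2[0]+1*
p3 O@[0] terminal -1; root [3] d11

value(3, O) = -1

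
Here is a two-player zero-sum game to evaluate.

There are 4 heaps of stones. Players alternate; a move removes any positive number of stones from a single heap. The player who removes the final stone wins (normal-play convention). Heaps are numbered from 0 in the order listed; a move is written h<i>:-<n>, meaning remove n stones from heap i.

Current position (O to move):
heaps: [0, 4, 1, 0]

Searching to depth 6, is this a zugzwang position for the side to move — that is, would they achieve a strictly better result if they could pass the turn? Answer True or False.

zugzwang((0,4,1,0), O) = False

ply 1, O at (0,4,1,0) | h1:-1=-1→(0,3,1,0); h1:-2=-1→(0,2,1,0); h1:-3=+1→(0,1,1,0)*; h1:-4=-1→(0,0,1,0); h2:-1=-1→(0,4,0,0)
ply 2, X at (0,1,1,0) | h1:-1=-1→(0,0,1,0)*; h2:-1=-1→(0,1,0,0)
ply 3, O at (0,0,1,0) | h2:-1=+1→(0,0,0,0)*
ply 4: (0,0,0,0) is terminal -1 (X); from (0,4,1,0) depth 6
suppose O passes — search the same position with X to move:
pass> ply 1, X at (0,4,1,0) | h1:-1=-1→(0,3,1,0); h1:-2=-1→(0,2,1,0); h1:-3=+1→(0,1,1,0)*; h1:-4=-1→(0,0,1,0); h2:-1=-1→(0,4,0,0)
pass> ply 2, O at (0,1,1,0) | h1:-1=-1→(0,0,1,0)*; h2:-1=-1→(0,1,0,0)
pass> ply 3, X at (0,0,1,0) | h2:-1=+1→(0,0,0,0)*
pass> ply 4: (0,0,0,0) is terminal -1 (O); from (0,4,1,0) depth 6
for O: play +1, pass -1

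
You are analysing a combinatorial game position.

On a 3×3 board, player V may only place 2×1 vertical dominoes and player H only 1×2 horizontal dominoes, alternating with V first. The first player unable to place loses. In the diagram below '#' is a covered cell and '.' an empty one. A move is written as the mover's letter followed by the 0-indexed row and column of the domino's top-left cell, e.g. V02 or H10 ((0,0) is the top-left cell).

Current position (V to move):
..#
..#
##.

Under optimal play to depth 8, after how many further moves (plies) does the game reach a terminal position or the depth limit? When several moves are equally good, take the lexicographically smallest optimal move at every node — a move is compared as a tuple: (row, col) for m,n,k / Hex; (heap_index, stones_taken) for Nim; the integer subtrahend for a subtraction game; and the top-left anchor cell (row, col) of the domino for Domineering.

[..#/..#/##.] V move#1: V00:+1/#.#/#.#/##.*, V01:+1/.##/.##/##.
[#.#/#.#/##.] end (terminal -1, H#2); searched ..#/..#/##. to 8

PV length from [..#/..#/##.]: 1 ply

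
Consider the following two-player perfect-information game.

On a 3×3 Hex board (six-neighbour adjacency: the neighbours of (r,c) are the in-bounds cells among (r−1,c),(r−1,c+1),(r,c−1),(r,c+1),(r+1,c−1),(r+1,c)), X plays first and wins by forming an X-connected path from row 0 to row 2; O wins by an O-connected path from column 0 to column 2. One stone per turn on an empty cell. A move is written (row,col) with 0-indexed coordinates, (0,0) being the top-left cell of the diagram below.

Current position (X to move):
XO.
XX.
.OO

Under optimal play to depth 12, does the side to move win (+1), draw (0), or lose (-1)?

p1 X@[XO./XX./.OO]: (0,2)[XOX/XX./.OO]-1 (1,2)[XO./XXX/.OO]-1 (2,0)[XO./XX./XOO]+1*
p2 O@[XO./XX./XOO] terminal -1; root [XO./XX./.OO] d12

value(XO./XX./.OO, X) = +1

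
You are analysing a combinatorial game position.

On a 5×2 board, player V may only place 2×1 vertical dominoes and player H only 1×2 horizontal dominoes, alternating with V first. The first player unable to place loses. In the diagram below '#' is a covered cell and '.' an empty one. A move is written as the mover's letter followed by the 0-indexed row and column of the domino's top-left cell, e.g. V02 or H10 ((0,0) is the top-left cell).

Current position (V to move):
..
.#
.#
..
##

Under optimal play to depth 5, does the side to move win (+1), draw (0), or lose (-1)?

ply 1, V at ../.#/.#/../## | V00=-1→#./##/.#/../##*; V10=-1→../##/##/../##; V20=-1→../.#/##/#./##
ply 2, H at #./##/.#/../## | H30=+1→#./##/.#/##/##*
ply 3: #./##/.#/##/## is terminal -1 (V); from ../.#/.#/../## depth 5

value(../.#/.#/../##, V) = -1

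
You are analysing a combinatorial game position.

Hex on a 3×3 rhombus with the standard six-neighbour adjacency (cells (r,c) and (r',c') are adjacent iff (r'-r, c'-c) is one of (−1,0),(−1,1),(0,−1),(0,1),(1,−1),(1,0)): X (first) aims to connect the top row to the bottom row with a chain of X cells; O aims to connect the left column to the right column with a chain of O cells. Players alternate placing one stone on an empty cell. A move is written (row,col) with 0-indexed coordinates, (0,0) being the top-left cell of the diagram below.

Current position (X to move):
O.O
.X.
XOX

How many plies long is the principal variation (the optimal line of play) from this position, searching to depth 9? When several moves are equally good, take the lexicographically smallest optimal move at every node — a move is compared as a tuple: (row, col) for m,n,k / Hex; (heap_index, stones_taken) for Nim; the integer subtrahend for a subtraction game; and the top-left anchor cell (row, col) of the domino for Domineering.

PV length from [O.O/.X./XOX]: 1 ply

p1 X@[O.O/.X./XOX]: (0,1)[OXO/.X./XOX]+1* (1,0)[O.O/XX./XOX]-1 (1,2)[O.O/.XX/XOX]-1
p2 O@[OXO/.X./XOX] terminal -1; root [O.O/.X./XOX] d9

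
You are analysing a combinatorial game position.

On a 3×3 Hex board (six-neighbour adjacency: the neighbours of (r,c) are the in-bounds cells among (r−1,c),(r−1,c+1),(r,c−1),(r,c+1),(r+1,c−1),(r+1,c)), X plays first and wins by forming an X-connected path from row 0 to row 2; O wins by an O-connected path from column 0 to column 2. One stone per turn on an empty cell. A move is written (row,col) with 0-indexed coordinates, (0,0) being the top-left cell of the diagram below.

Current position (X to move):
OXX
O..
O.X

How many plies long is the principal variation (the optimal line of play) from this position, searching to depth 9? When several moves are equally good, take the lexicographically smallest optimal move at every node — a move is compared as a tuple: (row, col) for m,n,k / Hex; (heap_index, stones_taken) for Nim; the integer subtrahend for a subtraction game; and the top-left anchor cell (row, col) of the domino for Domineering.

PV length from [OXX/O../O.X]: 3 plies

p1 X@[OXX/O../O.X]: (1,1)[OXX/OX./O.X]+1* (1,2)[OXX/O.X/O.X]+1 (2,1)[OXX/O../OXX]+1
p2 O@[OXX/OX./O.X]: (1,2)[OXX/OXO/O.X]-1* (2,1)[OXX/OX./OOX]-1
p3 X@[OXX/OXO/O.X]: (2,1)[OXX/OXO/OXX]+1*
p4 O@[OXX/OXO/OXX] terminal -1; root [OXX/O../O.X] d9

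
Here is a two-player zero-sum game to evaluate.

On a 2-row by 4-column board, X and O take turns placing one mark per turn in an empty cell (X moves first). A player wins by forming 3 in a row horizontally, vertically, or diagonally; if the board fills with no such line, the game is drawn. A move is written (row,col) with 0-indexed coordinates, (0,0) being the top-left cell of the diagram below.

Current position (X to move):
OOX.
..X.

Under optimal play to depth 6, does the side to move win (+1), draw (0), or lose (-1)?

ply 1, X at OOX./..X. | (0,3)=+0→OOXX/..X.; (1,0)=+0→OOX./X.X.; (1,1)=+1→OOX./.XX.*; (1,3)=+0→OOX./..XX
ply 2, O at OOX./.XX. | (0,3)=-1→OOXO/.XX.*; (1,0)=-1→OOX./OXX.; (1,3)=-1→OOX./.XXO
ply 3, X at OOXO/.XX. | (1,0)=+1→OOXO/XXX.*; (1,3)=+1→OOXO/.XXX
ply 4: OOXO/XXX. is terminal -1 (O); from OOX./..X. depth 6

value(OOX./..X., X) = +1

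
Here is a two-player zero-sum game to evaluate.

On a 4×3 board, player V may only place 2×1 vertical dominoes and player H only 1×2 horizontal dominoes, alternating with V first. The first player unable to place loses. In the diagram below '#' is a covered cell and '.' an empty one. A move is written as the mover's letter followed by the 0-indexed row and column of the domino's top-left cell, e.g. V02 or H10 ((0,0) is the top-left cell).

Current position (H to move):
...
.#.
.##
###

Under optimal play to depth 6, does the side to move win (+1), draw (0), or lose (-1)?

p1 H@[.../.#./.##/###]: H00[##./.#./.##/###]-1* H01[.##/.#./.##/###]-1
p2 V@[##./.#./.##/###]: V02[###/.##/.##/###]+1* V10[##./##./###/###]+1
p3 H@[###/.##/.##/###] terminal -1; root [.../.#./.##/###] d6

value(.../.#./.##/###, H) = -1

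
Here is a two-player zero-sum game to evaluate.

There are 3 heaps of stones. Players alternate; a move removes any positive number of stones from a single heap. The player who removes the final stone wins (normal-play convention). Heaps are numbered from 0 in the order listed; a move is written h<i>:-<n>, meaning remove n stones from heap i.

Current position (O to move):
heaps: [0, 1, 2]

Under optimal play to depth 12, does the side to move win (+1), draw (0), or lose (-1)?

[(0,1,2)] O move#1: h1:-1:-1/(0,0,2), h2:-1:+1/(0,1,1)*, h2:-2:-1/(0,1,0)
[(0,1,1)] X move#2: h1:-1:-1/(0,0,1)*, h2:-1:-1/(0,1,0)
[(0,0,1)] O move#3: h2:-1:+1/(0,0,0)*
[(0,0,0)] end (terminal -1, X#4); searched (0,1,2) to 12

value((0,1,2), O) = +1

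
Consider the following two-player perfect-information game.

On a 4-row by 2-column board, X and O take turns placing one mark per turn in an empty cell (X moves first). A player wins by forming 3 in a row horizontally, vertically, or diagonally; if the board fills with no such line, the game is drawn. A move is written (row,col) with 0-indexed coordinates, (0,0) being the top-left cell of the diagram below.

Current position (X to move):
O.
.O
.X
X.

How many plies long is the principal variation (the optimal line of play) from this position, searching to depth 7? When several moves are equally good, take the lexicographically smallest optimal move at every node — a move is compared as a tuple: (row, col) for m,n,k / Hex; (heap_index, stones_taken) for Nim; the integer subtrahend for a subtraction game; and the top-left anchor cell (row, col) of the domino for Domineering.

ply 1, X at O./.O/.X/X. | (0,1)=+0→OX/.O/.X/X.*; (1,0)=+0→O./XO/.X/X.; (2,0)=+0→O./.O/XX/X.; (3,1)=+0→O./.O/.X/XX
ply 2, O at OX/.O/.X/X. | (1,0)=+0→OX/OO/.X/X.*; (2,0)=+0→OX/.O/OX/X.; (3,1)=+0→OX/.O/.X/XO
ply 3, X at OX/OO/.X/X. | (2,0)=+0→OX/OO/XX/X.*; (3,1)=-1→OX/OO/.X/XX
ply 4, O at OX/OO/XX/X. | (3,1)=+0→OX/OO/XX/XO*
ply 5: OX/OO/XX/XO is terminal +0 (X); from O./.O/.X/X. depth 7

PV length from [O./.O/.X/X.]: 4 plies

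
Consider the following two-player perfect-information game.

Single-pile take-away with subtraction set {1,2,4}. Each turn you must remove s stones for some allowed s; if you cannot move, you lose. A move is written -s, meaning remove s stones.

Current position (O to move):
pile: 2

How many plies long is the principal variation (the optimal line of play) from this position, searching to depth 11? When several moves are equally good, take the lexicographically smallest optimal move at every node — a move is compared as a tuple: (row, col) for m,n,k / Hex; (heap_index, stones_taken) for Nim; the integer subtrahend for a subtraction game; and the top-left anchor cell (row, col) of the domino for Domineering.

PV length from [2]: 1 ply

[2] O move#1: -1:-1/1, -2:+1/0*
[0] end (terminal -1, X#2); searched 2 to 11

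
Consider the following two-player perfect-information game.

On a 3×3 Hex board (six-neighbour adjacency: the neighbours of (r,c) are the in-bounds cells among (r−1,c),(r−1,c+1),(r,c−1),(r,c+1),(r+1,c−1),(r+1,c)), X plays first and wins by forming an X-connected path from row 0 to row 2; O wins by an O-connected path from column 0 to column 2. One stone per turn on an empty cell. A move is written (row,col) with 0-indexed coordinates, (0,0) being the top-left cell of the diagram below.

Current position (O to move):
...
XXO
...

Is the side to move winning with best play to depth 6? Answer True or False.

[.../XXO/...] O move#1: (0,0):-1/O../XXO/...*, (0,1):-1/.O./XXO/..., (0,2):-1/..O/XXO/..., (2,0):-1/.../XXO/O.., (2,1):-1/.../XXO/.O., (2,2):-1/.../XXO/..O
[O../XXO/...] X move#2: (0,1):+1/OX./XXO/...*, (0,2):+1/O.X/XXO/..., (2,0):+1/O../XXO/X.., (2,1):+1/O../XXO/.X., (2,2):+1/O../XXO/..X
[OX./XXO/...] O move#3: (0,2):-1/OXO/XXO/...*, (2,0):-1/OX./XXO/O.., (2,1):-1/OX./XXO/.O., (2,2):-1/OX./XXO/..O
[OXO/XXO/...] X move#4: (2,0):+1/OXO/XXO/X..*, (2,1):+1/OXO/XXO/.X., (2,2):+1/OXO/XXO/..X
[OXO/XXO/X..] end (terminal -1, O#5); searched .../XXO/... to 6

O winning at [.../XXO/...]: False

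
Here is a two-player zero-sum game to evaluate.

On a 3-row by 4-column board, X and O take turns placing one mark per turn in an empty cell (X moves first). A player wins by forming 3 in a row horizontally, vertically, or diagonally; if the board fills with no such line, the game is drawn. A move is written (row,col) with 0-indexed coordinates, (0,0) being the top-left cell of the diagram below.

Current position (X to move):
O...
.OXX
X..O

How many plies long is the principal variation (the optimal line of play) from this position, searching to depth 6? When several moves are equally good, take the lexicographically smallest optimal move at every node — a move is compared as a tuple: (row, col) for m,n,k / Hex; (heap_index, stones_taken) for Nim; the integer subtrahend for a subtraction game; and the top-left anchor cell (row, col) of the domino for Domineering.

PV length from [O.../.OXX/X..O]: 3 plies

p1 X@[O.../.OXX/X..O]: (0,1)[OX../.OXX/X..O]-1 (0,2)[O.X./.OXX/X..O]-1 (0,3)[O..X/.OXX/X..O]-1 (1,0)[O.../XOXX/X..O]-1 (2,1)[O.../.OXX/XX.O]-1 (2,2)[O.../.OXX/X.XO]+1*
p2 O@[O.../.OXX/X.XO]: (0,1)[OO../.OXX/X.XO]-1* (0,2)[O.O./.OXX/X.XO]-1 (0,3)[O..O/.OXX/X.XO]-1 (1,0)[O.../OOXX/X.XO]-1 (2,1)[O.../.OXX/XOXO]-1
p3 X@[OO../.OXX/X.XO]: (0,2)[OOX./.OXX/X.XO]+1* (0,3)[OO.X/.OXX/X.XO]-1 (1,0)[OO../XOXX/X.XO]-1 (2,1)[OO../.OXX/XXXO]+1
p4 O@[OOX./.OXX/X.XO] terminal -1; root [O.../.OXX/X..O] d6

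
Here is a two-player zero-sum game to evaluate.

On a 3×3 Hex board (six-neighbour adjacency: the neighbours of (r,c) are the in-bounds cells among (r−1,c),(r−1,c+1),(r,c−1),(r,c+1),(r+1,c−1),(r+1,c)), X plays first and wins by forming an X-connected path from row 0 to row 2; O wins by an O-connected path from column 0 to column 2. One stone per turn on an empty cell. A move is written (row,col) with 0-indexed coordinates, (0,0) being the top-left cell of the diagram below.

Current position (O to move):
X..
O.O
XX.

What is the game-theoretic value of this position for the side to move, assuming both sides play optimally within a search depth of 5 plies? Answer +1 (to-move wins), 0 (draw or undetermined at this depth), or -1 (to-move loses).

value(X../O.O/XX., O) = +1

p1 O@[X../O.O/XX.]: (0,1)[XO./O.O/XX.]+1* (0,2)[X.O/O.O/XX.]+1 (1,1)[X../OOO/XX.]+1 (2,2)[X../O.O/XXO]-1
p2 X@[XO./O.O/XX.]: (0,2)[XOX/O.O/XX.]-1* (1,1)[XO./OXO/XX.]-1 (2,2)[XO./O.O/XXX]-1
p3 O@[XOX/O.O/XX.]: (1,1)[XOX/OOO/XX.]+1* (2,2)[XOX/O.O/XXO]-1
p4 X@[XOX/OOO/XX.] terminal -1; root [X../O.O/XX.] d5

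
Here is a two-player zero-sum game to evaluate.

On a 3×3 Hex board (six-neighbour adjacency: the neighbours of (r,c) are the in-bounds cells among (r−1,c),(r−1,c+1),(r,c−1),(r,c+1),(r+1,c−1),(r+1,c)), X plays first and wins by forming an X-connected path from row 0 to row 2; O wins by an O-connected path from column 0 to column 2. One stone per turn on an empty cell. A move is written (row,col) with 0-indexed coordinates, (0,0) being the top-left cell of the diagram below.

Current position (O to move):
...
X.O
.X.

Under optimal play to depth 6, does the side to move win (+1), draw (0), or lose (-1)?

value(.../X.O/.X., O) = -1

p1 O@[.../X.O/.X.]: (0,0)[O../X.O/.X.]-1* (0,1)[.O./X.O/.X.]-1 (0,2)[..O/X.O/.X.]-1 (1,1)[.../XOO/.X.]-1 (2,0)[.../X.O/OX.]-1 (2,2)[.../X.O/.XO]-1
p2 X@[O../X.O/.X.]: (0,1)[OX./X.O/.X.]+1* (0,2)[O.X/X.O/.X.]-1 (1,1)[O../XXO/.X.]+1 (2,0)[O../X.O/XX.]-1 (2,2)[O../X.O/.XX]-1
p3 O@[OX./X.O/.X.]: (0,2)[OXO/X.O/.X.]-1* (1,1)[OX./XOO/.X.]-1 (2,0)[OX./X.O/OX.]-1 (2,2)[OX./X.O/.XO]-1
p4 X@[OXO/X.O/.X.]: (1,1)[OXO/XXO/.X.]+1* (2,0)[OXO/X.O/XX.]+1 (2,2)[OXO/X.O/.XX]+1
p5 O@[OXO/XXO/.X.] terminal -1; root [.../X.O/.X.] d6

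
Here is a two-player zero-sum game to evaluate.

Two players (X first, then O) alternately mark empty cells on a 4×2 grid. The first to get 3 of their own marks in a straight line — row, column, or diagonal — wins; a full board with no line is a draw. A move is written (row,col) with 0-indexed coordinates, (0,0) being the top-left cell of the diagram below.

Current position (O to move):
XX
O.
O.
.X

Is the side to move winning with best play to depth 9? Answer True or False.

p1 O@[XX/O./O./.X]: (1,1)[XX/OO/O./.X]+0 (2,1)[XX/O./OO/.X]+0 (3,0)[XX/O./O./OX]+1*
p2 X@[XX/O./O./OX] terminal -1; root [XX/O./O./.X] d9

O winning at [XX/O./O./.X]: True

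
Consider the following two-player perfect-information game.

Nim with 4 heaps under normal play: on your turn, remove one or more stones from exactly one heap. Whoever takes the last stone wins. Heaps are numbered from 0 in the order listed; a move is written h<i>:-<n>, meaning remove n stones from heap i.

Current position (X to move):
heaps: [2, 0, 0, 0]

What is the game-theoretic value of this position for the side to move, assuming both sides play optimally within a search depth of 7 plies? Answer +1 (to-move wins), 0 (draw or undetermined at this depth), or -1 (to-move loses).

value((2,0,0,0), X) = +1

ply 1, X at (2,0,0,0) | h0:-1=-1→(1,0,0,0); h0:-2=+1→(0,0,0,0)*
ply 2: (0,0,0,0) is terminal -1 (O); from (2,0,0,0) depth 7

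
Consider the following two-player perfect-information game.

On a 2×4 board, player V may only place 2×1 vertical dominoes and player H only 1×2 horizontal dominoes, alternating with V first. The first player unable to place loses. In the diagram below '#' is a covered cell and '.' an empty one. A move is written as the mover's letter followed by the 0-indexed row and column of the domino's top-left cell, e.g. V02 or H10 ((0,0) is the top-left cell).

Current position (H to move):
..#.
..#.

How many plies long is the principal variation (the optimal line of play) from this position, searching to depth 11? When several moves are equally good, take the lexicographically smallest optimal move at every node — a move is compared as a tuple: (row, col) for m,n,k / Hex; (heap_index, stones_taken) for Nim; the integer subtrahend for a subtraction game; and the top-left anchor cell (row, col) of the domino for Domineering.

PV length from [..#./..#.]: 3 plies

p1 H@[..#./..#.]: H00[###./..#.]+1* H10[..#./###.]+1
p2 V@[###./..#.]: V03[####/..##]-1*
p3 H@[####/..##]: H10[####/####]+1*
p4 V@[####/####] terminal -1; root [..#./..#.] d11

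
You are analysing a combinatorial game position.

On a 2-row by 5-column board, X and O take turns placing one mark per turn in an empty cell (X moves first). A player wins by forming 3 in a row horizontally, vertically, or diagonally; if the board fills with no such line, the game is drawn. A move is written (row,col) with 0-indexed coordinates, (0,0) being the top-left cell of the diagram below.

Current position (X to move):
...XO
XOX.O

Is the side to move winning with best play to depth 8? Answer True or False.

X winning at [...XO/XOX.O]: False

ply 1, X at ...XO/XOX.O | (0,0)=+0→X..XO/XOX.O*; (0,1)=+0→.X.XO/XOX.O; (0,2)=+0→..XXO/XOX.O; (1,3)=+0→...XO/XOXXO
ply 2, O at X..XO/XOX.O | (0,1)=+0→XO.XO/XOX.O*; (0,2)=+0→X.OXO/XOX.O; (1,3)=+0→X..XO/XOXOO
ply 3, X at XO.XO/XOX.O | (0,2)=+0→XOXXO/XOX.O*; (1,3)=+0→XO.XO/XOXXO
ply 4, O at XOXXO/XOX.O | (1,3)=+0→XOXXO/XOXOO*
ply 5: XOXXO/XOXOO is terminal +0 (X); from ...XO/XOX.O depth 8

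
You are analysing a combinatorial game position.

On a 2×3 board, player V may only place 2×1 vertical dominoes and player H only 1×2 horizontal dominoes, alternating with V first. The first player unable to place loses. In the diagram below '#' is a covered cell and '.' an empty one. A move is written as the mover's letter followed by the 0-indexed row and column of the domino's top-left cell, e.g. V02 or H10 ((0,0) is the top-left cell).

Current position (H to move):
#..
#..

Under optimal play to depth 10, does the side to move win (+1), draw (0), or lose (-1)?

p1 H@[#../#..]: H01[###/#..]+1* H11[#../###]+1
p2 V@[###/#..] terminal -1; root [#../#..] d10

value(#../#.., H) = +1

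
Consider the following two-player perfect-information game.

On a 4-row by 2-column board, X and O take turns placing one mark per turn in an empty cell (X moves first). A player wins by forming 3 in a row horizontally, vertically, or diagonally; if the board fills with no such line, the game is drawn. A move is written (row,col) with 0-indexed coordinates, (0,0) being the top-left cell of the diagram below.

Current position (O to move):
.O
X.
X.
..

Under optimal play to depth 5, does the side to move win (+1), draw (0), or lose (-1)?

value(.O/X./X./.., O) = -1

[.O/X./X./..] O move#1: (0,0):-1/OO/X./X./..*, (1,1):-1/.O/XO/X./.., (2,1):-1/.O/X./XO/.., (3,0):-1/.O/X./X./O., (3,1):-1/.O/X./X./.O
[OO/X./X./..] X move#2: (1,1):+0/OO/XX/X./.., (2,1):+0/OO/X./XX/.., (3,0):+1/OO/X./X./X.*, (3,1):+0/OO/X./X./.X
[OO/X./X./X.] end (terminal -1, O#3); searched .O/X./X./.. to 5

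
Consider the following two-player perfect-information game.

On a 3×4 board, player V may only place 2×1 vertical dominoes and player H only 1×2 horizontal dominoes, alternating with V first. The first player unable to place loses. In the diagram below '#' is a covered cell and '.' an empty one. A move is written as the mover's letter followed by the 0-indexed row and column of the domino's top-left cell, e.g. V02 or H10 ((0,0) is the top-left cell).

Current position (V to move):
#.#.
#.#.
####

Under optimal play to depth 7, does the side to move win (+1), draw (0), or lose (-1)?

value(#.#./#.#./####, V) = +1

[#.#./#.#./####] V move#1: V01:+1/###./###./####*, V03:+1/#.##/#.##/####
[###./###./####] end (terminal -1, H#2); searched #.#./#.#./#### to 7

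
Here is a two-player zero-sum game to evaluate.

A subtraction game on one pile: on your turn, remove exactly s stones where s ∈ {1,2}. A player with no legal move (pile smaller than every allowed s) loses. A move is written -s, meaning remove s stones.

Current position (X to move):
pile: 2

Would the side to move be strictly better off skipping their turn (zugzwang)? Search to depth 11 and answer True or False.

zugzwang(2, X) = False

ply 1, X at 2 | -1=-1→1; -2=+1→0*
ply 2: 0 is terminal -1 (O); from 2 depth 11
if X skipped the turn, O would face:
~ ply 1, O at 2 | -1=-1→1; -2=+1→0*
~ ply 2: 0 is terminal -1 (X); from 2 depth 11
compare (X): move=+1 vs pass=-1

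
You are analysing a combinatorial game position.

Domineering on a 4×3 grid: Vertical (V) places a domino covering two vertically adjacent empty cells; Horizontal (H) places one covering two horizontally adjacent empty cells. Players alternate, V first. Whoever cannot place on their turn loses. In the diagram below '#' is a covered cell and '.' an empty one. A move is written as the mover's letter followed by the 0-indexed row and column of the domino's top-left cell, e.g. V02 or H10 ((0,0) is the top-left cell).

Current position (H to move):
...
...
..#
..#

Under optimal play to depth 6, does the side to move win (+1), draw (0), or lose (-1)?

value(.../.../..#/..#, H) = -1

[.../.../..#/..#] H move#1: H00:-1/##./.../..#/..#*, H01:-1/.##/.../..#/..#, H10:-1/.../##./..#/..#, H11:-1/.../.##/..#/..#, H20:-1/.../.../###/..#, H30:-1/.../.../..#/###
[##./.../..#/..#] V move#2: V02:-1/###/..#/..#/..#, V10:+1/##./#../#.#/..#*, V11:+1/##./.#./.##/..#, V20:+1/##./.../#.#/#.#, V21:+1/##./.../.##/.##
[##./#../#.#/..#] H move#3: H11:-1/##./###/#.#/..#*, H30:-1/##./#../#.#/###
[##./###/#.#/..#] V move#4: V21:+1/##./###/###/.##*
[##./###/###/.##] end (terminal -1, H#5); searched .../.../..#/..# to 6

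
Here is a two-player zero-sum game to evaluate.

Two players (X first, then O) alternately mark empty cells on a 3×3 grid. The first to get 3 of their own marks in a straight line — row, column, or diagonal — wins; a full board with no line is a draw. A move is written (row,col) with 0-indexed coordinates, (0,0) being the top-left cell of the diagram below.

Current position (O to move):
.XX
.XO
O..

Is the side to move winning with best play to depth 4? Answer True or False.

O winning at [.XX/.XO/O..]: False

[.XX/.XO/O..] O move#1: (0,0):-1/OXX/.XO/O..*, (1,0):-1/.XX/OXO/O.., (2,1):-1/.XX/.XO/OO., (2,2):-1/.XX/.XO/O.O
[OXX/.XO/O..] X move#2: (1,0):+0/OXX/XXO/O.., (2,1):+1/OXX/.XO/OX.*, (2,2):-1/OXX/.XO/O.X
[OXX/.XO/OX.] end (terminal -1, O#3); searched .XX/.XO/O.. to 4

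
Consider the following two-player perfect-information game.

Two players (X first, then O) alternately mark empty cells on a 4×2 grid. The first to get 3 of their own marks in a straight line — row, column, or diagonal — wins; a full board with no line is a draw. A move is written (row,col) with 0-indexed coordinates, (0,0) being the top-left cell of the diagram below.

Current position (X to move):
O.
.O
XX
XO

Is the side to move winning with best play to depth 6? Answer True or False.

X winning at [O./.O/XX/XO]: True

ply 1, X at O./.O/XX/XO | (0,1)=+0→OX/.O/XX/XO; (1,0)=+1→O./XO/XX/XO*
ply 2: O./XO/XX/XO is terminal -1 (O); from O./.O/XX/XO depth 6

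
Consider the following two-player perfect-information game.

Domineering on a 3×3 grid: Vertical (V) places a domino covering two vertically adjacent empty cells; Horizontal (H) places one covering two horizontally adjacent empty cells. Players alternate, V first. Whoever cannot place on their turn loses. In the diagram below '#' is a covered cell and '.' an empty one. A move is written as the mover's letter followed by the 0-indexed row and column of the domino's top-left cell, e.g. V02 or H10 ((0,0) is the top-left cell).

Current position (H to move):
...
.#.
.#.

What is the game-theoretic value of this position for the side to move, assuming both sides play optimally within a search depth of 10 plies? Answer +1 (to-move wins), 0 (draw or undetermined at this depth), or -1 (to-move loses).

ply 1, H at .../.#./.#. | H00=-1→##./.#./.#.*; H01=-1→.##/.#./.#.
ply 2, V at ##./.#./.#. | V02=+1→###/.##/.#.*; V10=+1→##./##./##.; V12=+1→##./.##/.##
ply 3: ###/.##/.#. is terminal -1 (H); from .../.#./.#. depth 10

value(.../.#./.#., H) = -1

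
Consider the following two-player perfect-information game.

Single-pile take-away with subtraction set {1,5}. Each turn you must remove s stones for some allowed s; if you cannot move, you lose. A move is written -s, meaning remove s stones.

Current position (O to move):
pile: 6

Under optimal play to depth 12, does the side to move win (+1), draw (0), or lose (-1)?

ply 1, O at 6 | -1=-1→5*; -5=-1→1
ply 2, X at 5 | -1=+1→4*; -5=+1→0
ply 3, O at 4 | -1=-1→3*
ply 4, X at 3 | -1=+1→2*
ply 5, O at 2 | -1=-1→1*
ply 6, X at 1 | -1=+1→0*
ply 7: 0 is terminal -1 (O); from 6 depth 12

value(6, O) = -1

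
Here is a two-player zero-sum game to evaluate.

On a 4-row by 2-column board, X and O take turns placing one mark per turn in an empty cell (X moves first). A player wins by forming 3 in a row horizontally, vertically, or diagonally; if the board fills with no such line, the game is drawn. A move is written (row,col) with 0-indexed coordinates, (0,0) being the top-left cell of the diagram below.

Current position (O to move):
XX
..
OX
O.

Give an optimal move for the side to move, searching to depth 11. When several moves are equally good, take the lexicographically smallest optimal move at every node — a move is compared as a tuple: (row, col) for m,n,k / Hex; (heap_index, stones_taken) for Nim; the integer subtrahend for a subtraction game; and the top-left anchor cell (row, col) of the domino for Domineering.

O's best at [XX/../OX/O.]: (1,0)

[XX/../OX/O.] O move#1: (1,0):+1/XX/O./OX/O.*, (1,1):+0/XX/.O/OX/O., (3,1):-1/XX/../OX/OO
[XX/O./OX/O.] end (terminal -1, X#2); searched XX/../OX/O. to 11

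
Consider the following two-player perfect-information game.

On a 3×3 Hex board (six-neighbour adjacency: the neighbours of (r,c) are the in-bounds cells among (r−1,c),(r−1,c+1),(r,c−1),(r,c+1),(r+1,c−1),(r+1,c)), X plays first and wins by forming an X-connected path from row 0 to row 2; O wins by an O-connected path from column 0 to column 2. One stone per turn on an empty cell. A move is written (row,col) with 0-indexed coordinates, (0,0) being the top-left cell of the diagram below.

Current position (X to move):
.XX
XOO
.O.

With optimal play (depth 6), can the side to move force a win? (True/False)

ply 1, X at .XX/XOO/.O. | (0,0)=-1→XXX/XOO/.O.; (2,0)=+1→.XX/XOO/XO.*; (2,2)=-1→.XX/XOO/.OX
ply 2: .XX/XOO/XO. is terminal -1 (O); from .XX/XOO/.O. depth 6

X winning at [.XX/XOO/.O.]: True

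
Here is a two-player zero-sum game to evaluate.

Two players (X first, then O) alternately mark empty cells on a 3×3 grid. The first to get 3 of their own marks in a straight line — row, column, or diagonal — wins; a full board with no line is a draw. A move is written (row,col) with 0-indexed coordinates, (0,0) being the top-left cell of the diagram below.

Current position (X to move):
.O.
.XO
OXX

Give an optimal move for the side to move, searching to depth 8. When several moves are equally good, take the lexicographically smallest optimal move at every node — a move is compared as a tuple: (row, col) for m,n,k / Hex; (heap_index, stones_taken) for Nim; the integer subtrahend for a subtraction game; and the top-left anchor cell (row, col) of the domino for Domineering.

X's best at [.O./.XO/OXX]: (0,0)

ply 1, X at .O./.XO/OXX | (0,0)=+1→XO./.XO/OXX*; (0,2)=+0→.OX/.XO/OXX; (1,0)=+0→.O./XXO/OXX
ply 2: XO./.XO/OXX is terminal -1 (O); from .O./.XO/OXX depth 8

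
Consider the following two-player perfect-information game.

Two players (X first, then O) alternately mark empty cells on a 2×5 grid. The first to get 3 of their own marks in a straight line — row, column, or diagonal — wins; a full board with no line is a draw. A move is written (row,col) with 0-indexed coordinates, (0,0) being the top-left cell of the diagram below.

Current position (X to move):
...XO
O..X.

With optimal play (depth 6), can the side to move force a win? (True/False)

X winning at [...XO/O..X.]: True

ply 1, X at ...XO/O..X. | (0,0)=+0→X..XO/O..X.; (0,1)=+1→.X.XO/O..X.*; (0,2)=+1→..XXO/O..X.; (1,1)=+0→...XO/OX.X.; (1,2)=+1→...XO/O.XX.; (1,4)=+0→...XO/O..XX
ply 2, O at .X.XO/O..X. | (0,0)=-1→OX.XO/O..X.*; (0,2)=-1→.XOXO/O..X.; (1,1)=-1→.X.XO/OO.X.; (1,2)=-1→.X.XO/O.OX.; (1,4)=-1→.X.XO/O..XO
ply 3, X at OX.XO/O..X. | (0,2)=+1→OXXXO/O..X.*; (1,1)=+1→OX.XO/OX.X.; (1,2)=+1→OX.XO/O.XX.; (1,4)=+1→OX.XO/O..XX
ply 4: OXXXO/O..X. is terminal -1 (O); from ...XO/O..X. depth 6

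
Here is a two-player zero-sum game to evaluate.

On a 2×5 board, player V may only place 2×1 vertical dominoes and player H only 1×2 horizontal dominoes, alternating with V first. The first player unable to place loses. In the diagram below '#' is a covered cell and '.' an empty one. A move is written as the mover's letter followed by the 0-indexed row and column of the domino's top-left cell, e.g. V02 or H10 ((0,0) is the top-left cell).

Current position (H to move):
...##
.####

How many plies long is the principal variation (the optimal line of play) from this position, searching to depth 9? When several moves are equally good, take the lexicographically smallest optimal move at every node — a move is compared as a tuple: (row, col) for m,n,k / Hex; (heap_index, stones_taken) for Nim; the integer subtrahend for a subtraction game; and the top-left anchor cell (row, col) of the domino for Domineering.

p1 H@[...##/.####]: H00[##.##/.####]+1* H01[.####/.####]-1
p2 V@[##.##/.####] terminal -1; root [...##/.####] d9

PV length from [...##/.####]: 1 ply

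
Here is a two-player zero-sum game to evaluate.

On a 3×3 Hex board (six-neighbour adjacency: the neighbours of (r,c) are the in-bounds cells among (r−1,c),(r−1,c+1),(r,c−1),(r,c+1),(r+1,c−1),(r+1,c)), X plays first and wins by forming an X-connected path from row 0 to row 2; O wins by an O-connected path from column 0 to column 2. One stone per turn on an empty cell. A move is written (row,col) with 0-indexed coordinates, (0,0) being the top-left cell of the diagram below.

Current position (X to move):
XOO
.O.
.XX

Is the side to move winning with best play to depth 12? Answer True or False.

p1 X@[XOO/.O./.XX]: (1,0)[XOO/XO./.XX]-1* (1,2)[XOO/.OX/.XX]-1 (2,0)[XOO/.O./XXX]-1
p2 O@[XOO/XO./.XX]: (1,2)[XOO/XOO/.XX]-1 (2,0)[XOO/XO./OXX]+1*
p3 X@[XOO/XO./OXX] terminal -1; root [XOO/.O./.XX] d12

X winning at [XOO/.O./.XX]: False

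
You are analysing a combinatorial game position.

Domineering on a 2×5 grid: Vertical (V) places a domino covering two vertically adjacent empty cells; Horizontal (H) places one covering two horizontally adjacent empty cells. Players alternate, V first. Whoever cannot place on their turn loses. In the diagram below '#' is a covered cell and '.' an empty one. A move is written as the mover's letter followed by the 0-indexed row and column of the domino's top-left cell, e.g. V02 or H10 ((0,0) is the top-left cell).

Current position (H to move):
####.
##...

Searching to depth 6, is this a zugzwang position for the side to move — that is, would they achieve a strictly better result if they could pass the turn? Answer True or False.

ply 1, H at ####./##... | H12=-1→####./####.; H13=+1→####./##.##*
ply 2: ####./##.## is terminal -1 (V); from ####./##... depth 6
suppose H passes — search the same position with V to move:
pass> ply 1, V at ####./##... | V04=-1→#####/##..#*
pass> ply 2, H at #####/##..# | H12=+1→#####/#####*
pass> ply 3: #####/##### is terminal -1 (V); from ####./##... depth 6
for H: play +1, pass +1

zugzwang(####./##..., H) = False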